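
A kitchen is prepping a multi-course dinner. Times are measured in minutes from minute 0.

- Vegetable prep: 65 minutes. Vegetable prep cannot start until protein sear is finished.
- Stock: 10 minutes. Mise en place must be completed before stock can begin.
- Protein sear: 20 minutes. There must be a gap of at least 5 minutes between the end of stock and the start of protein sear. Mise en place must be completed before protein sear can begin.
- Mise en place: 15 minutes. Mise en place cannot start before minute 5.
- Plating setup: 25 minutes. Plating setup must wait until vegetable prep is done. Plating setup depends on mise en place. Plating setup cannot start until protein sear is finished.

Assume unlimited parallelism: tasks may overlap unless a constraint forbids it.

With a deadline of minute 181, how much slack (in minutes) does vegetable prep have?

36

Mise en place cannot begin until its own release at minute 5. It runs from minute 5 to 5 + 15 = minute 20.
Stock cannot begin until mise en place (finishes minute 20). It runs from minute 20 to 20 + 10 = minute 30.
For protein sear: stock (finishes minute 30, plus 5-minute gap → minute 35); mise en place (finishes minute 20). Taking the maximum gives a start of minute 35, and it finishes at 35 + 20 = minute 55.
Vegetable prep waits on protein sear (finishes minute 55), so it starts at minute 55 and finishes at 55 + 65 = minute 120.

Working backward from the deadline:
To finish by minute 181, plating setup (duration 25) must start no later than minute 156.
Vegetable prep must finish before plating setup (must start by minute 156). With a 65-minute duration, vegetable prep must start by 156 − 65 = minute 91.
So vegetable prep can start as early as minute 55 and as late as minute 91, giving 91 − 55 = 36 minutes of slack.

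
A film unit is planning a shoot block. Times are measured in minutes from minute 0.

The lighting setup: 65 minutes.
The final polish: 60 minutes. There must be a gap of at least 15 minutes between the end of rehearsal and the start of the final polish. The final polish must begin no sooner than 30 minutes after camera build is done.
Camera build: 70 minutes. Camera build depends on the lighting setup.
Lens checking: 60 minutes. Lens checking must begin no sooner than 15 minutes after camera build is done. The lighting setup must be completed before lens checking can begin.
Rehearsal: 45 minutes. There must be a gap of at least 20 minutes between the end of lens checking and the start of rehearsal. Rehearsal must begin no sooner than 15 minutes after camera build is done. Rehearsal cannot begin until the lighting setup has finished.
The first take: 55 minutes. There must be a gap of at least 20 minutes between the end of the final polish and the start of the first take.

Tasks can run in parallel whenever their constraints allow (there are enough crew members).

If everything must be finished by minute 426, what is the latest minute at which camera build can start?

To finish by minute 426, the first take (duration 55) must start no later than minute 371.
The final polish must finish before the first take (must start by minute 371, minus 20-minute gap → minute 351). With a 60-minute duration, the final polish must start by 351 − 60 = minute 291.
Rehearsal feeds into the final polish (must start by minute 291, minus 15-minute gap → minute 276); so rehearsal must finish by minute 276 and therefore start by minute 231.
Lens checking feeds into rehearsal (must start by minute 231, minus 20-minute gap → minute 211); so lens checking must finish by minute 211 and therefore start by minute 151.
Camera build must finish in time for lens checking (must start by minute 151, minus 15-minute gap → minute 136); rehearsal (must start by minute 231, minus 15-minute gap → minute 216); the final polish (must start by minute 291, minus 30-minute gap → minute 261). The tightest is minute 136, so camera build must start by 136 − 70 = minute 66.

66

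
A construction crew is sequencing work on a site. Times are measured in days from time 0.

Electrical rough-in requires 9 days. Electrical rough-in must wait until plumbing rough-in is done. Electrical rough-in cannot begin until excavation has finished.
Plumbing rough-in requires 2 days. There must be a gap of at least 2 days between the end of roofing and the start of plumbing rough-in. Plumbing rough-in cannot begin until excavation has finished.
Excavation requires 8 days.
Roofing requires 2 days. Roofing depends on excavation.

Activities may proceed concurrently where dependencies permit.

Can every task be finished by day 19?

No

Excavation has no prerequisites, so it starts at day 0 and finishes at day 8.
Roofing waits on excavation (finishes day 8), so it starts at day 8 and finishes at 8 + 2 = day 10.
Plumbing rough-in has to wait for roofing (finishes day 10, plus 2-day gap → day 12); excavation (finishes day 8). The latest of these is day 12, so plumbing rough-in runs day 12 to 12 + 2 = day 14.
For electrical rough-in: plumbing rough-in (finishes day 14); excavation (finishes day 8). Taking the maximum gives a start of day 14, and it finishes at 14 + 9 = day 23.
The earliest everything can be done is day 23, which is after the deadline of 19, so it is not possible.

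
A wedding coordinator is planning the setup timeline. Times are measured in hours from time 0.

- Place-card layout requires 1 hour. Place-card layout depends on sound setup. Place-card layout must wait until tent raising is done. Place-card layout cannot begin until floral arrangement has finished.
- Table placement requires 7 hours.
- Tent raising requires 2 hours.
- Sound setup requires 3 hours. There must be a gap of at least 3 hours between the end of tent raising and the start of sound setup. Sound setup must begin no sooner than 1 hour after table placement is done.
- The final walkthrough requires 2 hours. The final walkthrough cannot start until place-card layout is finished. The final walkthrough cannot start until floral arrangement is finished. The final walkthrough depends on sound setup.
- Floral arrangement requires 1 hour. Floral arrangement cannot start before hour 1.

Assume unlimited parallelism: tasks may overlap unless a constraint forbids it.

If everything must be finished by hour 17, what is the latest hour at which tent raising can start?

Nothing follows the final walkthrough; the deadline of hour 17 is its only limit. It must start by 17 − 2 = hour 15.
Place-card layout has to be done before the final walkthrough (must start by hour 15). That means finishing by hour 15, i.e. starting by 15 − 1 = hour 14.
For sound setup: place-card layout (must start by hour 14); the final walkthrough (must start by hour 15). The most restrictive is hour 14; with a 3-hour duration, sound setup must start by hour 11.
Tent raising must finish in time for sound setup (must start by hour 11, minus 3-hour gap → hour 8); place-card layout (must start by hour 14). The tightest is hour 8, so tent raising must start by 8 − 2 = hour 6.

6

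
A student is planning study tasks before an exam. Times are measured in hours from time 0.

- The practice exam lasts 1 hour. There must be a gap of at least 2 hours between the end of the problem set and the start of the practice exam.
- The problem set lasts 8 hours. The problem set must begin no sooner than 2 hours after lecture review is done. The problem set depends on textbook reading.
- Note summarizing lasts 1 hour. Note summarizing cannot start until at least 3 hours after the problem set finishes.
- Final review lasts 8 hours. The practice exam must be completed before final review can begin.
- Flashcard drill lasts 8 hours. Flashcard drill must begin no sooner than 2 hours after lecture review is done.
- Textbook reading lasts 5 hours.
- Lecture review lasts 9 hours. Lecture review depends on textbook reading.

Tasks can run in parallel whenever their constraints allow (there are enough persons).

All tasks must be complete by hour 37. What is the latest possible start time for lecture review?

Final review has no dependents, so it just needs to finish by hour 37. Starting by 37 − 8 = hour 29 achieves that.
The practice exam feeds into final review (must start by hour 29); so the practice exam must finish by hour 29 and therefore start by hour 28.
Nothing follows note summarizing; the deadline of hour 37 is its only limit. It must start by 37 − 1 = hour 36.
The problem set must finish in time for the practice exam (must start by hour 28, minus 2-hour gap → hour 26); note summarizing (must start by hour 36, minus 3-hour gap → hour 33). The tightest is hour 26, so the problem set must start by 26 − 8 = hour 18.
Nothing follows flashcard drill; the deadline of hour 37 is its only limit. It must start by 37 − 8 = hour 29.
Lecture review feeds the problem set (must start by hour 18, minus 2-hour gap → hour 16); flashcard drill (must start by hour 29, minus 2-hour gap → hour 27). Taking the minimum, lecture review must finish by hour 16 and start by 16 − 9 = hour 7.

7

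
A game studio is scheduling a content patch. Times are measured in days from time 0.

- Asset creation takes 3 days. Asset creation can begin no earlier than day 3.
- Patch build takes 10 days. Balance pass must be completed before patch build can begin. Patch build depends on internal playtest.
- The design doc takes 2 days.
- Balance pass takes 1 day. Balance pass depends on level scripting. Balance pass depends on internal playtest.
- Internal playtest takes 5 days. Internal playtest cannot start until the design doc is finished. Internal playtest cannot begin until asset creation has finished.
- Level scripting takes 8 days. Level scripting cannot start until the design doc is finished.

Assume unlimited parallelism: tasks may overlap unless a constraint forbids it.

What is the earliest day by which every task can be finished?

Asset creation cannot begin until its own release at day 3. It runs from day 3 to 3 + 3 = day 6.
The design doc has no prerequisites, so it starts at day 0 and finishes at day 2.
Internal playtest cannot start until the design doc (finishes day 2); asset creation (finishes day 6). The controlling bound is day 6, so internal playtest finishes at 6 + 5 = day 11.
Level scripting cannot begin until the design doc (finishes day 2). It runs from day 2 to 2 + 8 = day 10.
For balance pass: level scripting (finishes day 10); internal playtest (finishes day 11). Taking the maximum gives a start of day 11, and it finishes at 11 + 1 = day 12.
Patch build cannot start until balance pass (finishes day 12); internal playtest (finishes day 11). The controlling bound is day 12, so patch build finishes at 12 + 10 = day 22.
All tasks are finished once the last one completes. Finish times: The design doc at 2, Asset creation at 6, Level scripting at 10, Internal playtest at 11, Balance pass at 12, Patch build at 22. The latest is day 22.

22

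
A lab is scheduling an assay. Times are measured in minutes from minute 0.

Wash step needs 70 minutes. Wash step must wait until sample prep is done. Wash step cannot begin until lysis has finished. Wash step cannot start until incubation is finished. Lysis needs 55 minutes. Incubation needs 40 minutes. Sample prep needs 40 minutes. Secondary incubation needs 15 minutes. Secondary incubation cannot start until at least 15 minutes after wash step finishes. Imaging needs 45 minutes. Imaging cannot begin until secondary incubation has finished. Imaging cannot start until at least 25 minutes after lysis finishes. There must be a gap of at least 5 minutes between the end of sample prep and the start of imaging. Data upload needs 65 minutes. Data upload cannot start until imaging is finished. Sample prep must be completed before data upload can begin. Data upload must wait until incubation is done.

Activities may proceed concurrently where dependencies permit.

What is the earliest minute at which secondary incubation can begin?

Incubation can start immediately at minute 0; it finishes at minute 40.
Lysis has no prerequisites, so it starts at minute 0 and finishes at minute 55.
Sample prep can start immediately at minute 0; it finishes at minute 40.
Wash step needs all of sample prep (finishes minute 40); lysis (finishes minute 55); incubation (finishes minute 40). That puts its earliest start at minute 55; it finishes at 55 + 70 = minute 125.
Secondary incubation waits on wash step (finishes minute 125, plus 15-minute gap → minute 140), so the earliest it can start is minute 140.

140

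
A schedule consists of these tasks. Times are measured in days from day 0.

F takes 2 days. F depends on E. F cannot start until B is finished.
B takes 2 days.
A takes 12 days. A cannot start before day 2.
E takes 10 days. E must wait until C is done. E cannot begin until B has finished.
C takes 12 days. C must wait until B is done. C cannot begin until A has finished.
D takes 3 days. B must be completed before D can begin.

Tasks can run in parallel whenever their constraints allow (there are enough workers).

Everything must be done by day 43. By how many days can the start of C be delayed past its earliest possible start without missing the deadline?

5

B has no prerequisites, so it starts at day 0 and finishes at day 2.
After its own release at day 2, A can start at day 2 and finishes at day 14.
C has to wait for B (finishes day 2); A (finishes day 14). The latest of these is day 14, so C runs day 14 to 14 + 12 = day 26.

Working backward from the deadline:
F must finish by day 43; it takes 2 days, so it must start by 43 − 2 = day 41.
E must finish before F (must start by day 41). With a 10-day duration, E must start by 41 − 10 = day 31.
C has to be done before E (must start by day 31). That means finishing by day 31, i.e. starting by 31 − 12 = day 19.
So C can start as early as day 14 and as late as day 19, giving 19 − 14 = 5 days of slack.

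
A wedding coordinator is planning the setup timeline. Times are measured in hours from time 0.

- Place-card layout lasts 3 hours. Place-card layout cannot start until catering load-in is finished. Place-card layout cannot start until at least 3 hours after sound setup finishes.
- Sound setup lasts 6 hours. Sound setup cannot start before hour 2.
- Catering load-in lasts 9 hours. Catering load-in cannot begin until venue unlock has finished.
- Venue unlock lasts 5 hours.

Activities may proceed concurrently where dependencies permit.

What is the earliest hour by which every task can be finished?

Sound setup cannot begin until its own release at hour 2. It runs from hour 2 to 2 + 6 = hour 8.
Venue unlock can start immediately at hour 0; it finishes at hour 5.
Catering load-in cannot begin until venue unlock (finishes hour 5). It runs from hour 5 to 5 + 9 = hour 14.
Place-card layout has to wait for catering load-in (finishes hour 14); sound setup (finishes hour 8, plus 3-hour gap → hour 11). The latest of these is hour 14, so place-card layout runs hour 14 to 14 + 3 = hour 17.
All tasks are finished once the last one completes. Finish times: Venue unlock at 5, Sound setup at 8, Catering load-in at 14, Place-card layout at 17. The latest is hour 17.

17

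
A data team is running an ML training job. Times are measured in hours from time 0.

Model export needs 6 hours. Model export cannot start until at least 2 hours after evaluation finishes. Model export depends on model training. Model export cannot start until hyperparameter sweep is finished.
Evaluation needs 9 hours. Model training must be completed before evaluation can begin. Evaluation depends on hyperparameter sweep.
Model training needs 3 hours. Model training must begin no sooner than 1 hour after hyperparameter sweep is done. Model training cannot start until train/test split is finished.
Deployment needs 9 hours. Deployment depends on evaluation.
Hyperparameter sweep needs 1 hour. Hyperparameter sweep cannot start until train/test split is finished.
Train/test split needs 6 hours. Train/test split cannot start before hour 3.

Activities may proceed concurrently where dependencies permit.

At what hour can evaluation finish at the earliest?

Train/test split waits on its own release at hour 3, so it starts at hour 3 and finishes at 3 + 6 = hour 9.
Hyperparameter sweep waits on train/test split (finishes hour 9), so it starts at hour 9 and finishes at 9 + 1 = hour 10.
Model training needs all of hyperparameter sweep (finishes hour 10, plus 1-hour gap → hour 11); train/test split (finishes hour 9). That puts its earliest start at hour 11; it finishes at 11 + 3 = hour 14.
Evaluation needs all of model training (finishes hour 14); hyperparameter sweep (finishes hour 10). That puts its earliest start at hour 14; it finishes at 14 + 9 = hour 23.

23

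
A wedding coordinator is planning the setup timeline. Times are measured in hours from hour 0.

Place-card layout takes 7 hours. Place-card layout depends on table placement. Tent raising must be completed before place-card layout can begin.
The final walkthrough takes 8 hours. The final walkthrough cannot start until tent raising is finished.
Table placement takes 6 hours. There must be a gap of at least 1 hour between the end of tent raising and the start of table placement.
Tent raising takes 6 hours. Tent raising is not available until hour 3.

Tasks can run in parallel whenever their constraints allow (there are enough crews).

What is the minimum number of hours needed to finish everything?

23

Tent raising waits on its own release at hour 3, so it starts at hour 3 and finishes at 3 + 6 = hour 9.
The final walkthrough cannot begin until tent raising (finishes hour 9). It runs from hour 9 to 9 + 8 = hour 17.
Table placement waits on tent raising (finishes hour 9, plus 1-hour gap → hour 10), so it starts at hour 10 and finishes at 10 + 6 = hour 16.
Place-card layout has to wait for table placement (finishes hour 16); tent raising (finishes hour 9). The latest of these is hour 16, so place-card layout runs hour 16 to 16 + 7 = hour 23.
All tasks are finished once the last one completes. Finish times: Tent raising at 9, Table placement at 16, Place-card layout at 23, The final walkthrough at 17. The latest is hour 23.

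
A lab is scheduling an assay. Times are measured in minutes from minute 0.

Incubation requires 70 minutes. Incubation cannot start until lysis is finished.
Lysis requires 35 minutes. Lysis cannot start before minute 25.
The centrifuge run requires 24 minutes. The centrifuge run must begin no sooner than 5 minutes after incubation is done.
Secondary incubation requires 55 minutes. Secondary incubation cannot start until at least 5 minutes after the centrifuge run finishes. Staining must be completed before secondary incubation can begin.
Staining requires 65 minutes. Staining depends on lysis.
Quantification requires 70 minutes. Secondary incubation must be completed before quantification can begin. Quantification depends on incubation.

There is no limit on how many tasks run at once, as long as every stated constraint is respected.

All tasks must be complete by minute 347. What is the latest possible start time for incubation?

Nothing follows quantification; the deadline of minute 347 is its only limit. It must start by 347 − 70 = minute 277.
Since quantification (must start by minute 277) depends on it, secondary incubation must finish by minute 277. Backing off its 55-minute duration gives a latest start of minute 222.
The centrifuge run feeds into secondary incubation (must start by minute 222, minus 5-minute gap → minute 217); so the centrifuge run must finish by minute 217 and therefore start by minute 193.
Incubation must finish in time for the centrifuge run (must start by minute 193, minus 5-minute gap → minute 188); quantification (must start by minute 277). The tightest is minute 188, so incubation must start by 188 − 70 = minute 118.

118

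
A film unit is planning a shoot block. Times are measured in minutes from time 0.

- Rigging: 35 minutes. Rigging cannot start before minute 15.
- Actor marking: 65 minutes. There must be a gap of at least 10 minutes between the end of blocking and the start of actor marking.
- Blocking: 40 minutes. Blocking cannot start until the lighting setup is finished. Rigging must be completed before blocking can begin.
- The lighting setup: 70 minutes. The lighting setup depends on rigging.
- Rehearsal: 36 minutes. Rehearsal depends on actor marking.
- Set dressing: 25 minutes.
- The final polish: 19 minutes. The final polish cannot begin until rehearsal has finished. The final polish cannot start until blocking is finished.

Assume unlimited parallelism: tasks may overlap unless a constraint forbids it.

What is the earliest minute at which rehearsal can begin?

Rigging waits on its own release at minute 15, so it starts at minute 15 and finishes at 15 + 35 = minute 50.
The lighting setup waits on rigging (finishes minute 50), so it starts at minute 50 and finishes at 50 + 70 = minute 120.
Blocking cannot start until the lighting setup (finishes minute 120); rigging (finishes minute 50). The controlling bound is minute 120, so blocking finishes at 120 + 40 = minute 160.
Actor marking cannot begin until blocking (finishes minute 160, plus 10-minute gap → minute 170). It runs from minute 170 to 170 + 65 = minute 235.
Rehearsal waits on actor marking (finishes minute 235), so the earliest it can start is minute 235.

235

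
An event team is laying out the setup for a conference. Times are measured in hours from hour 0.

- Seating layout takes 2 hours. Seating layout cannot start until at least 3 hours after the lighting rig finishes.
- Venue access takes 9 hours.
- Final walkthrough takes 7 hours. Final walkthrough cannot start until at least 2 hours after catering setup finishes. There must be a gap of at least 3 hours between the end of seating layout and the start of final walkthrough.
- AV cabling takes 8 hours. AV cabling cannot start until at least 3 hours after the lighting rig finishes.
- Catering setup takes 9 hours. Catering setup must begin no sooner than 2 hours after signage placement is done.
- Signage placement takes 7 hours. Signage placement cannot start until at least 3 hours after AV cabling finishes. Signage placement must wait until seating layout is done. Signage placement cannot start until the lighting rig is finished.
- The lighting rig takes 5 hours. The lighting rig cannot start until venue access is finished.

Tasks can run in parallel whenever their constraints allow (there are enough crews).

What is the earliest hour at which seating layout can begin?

Venue access can start immediately at hour 0; it finishes at hour 9.
The lighting rig cannot begin until venue access (finishes hour 9). It runs from hour 9 to 9 + 5 = hour 14.
Seating layout waits on the lighting rig (finishes hour 14, plus 3-hour gap → hour 17), so the earliest it can start is hour 17.

17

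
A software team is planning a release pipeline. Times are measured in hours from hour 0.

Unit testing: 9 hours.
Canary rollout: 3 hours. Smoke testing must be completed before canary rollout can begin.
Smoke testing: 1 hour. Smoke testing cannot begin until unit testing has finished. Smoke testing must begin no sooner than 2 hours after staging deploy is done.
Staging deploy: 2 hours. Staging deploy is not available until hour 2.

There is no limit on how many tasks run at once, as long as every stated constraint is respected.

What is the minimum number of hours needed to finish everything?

13

After its own release at hour 2, staging deploy can start at hour 2 and finishes at hour 4.
Nothing blocks unit testing, so it runs from hour 0 to hour 9.
Smoke testing cannot start until unit testing (finishes hour 9); staging deploy (finishes hour 4, plus 2-hour gap → hour 6). The controlling bound is hour 9, so smoke testing finishes at 9 + 1 = hour 10.
Canary rollout cannot begin until smoke testing (finishes hour 10). It runs from hour 10 to 10 + 3 = hour 13.
All tasks are finished once the last one completes. Finish times: Unit testing at 9, Staging deploy at 4, Smoke testing at 10, Canary rollout at 13. The latest is hour 13.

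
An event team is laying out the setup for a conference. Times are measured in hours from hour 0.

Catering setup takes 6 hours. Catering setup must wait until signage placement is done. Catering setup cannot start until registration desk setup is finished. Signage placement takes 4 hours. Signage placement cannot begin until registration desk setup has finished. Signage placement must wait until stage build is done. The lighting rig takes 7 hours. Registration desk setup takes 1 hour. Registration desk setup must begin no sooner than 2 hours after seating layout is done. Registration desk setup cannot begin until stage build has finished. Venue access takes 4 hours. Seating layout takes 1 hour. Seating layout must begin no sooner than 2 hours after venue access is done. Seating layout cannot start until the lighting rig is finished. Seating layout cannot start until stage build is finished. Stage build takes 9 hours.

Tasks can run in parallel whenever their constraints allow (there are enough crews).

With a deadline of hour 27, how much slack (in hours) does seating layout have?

4

Nothing blocks the lighting rig, so it runs from hour 0 to hour 7.
Stage build can start immediately at hour 0; it finishes at hour 9.
Venue access can start immediately at hour 0; it finishes at hour 4.
Seating layout needs all of venue access (finishes hour 4, plus 2-hour gap → hour 6); the lighting rig (finishes hour 7); stage build (finishes hour 9). That puts its earliest start at hour 9; it finishes at 9 + 1 = hour 10.

Working backward from the deadline:
Catering setup has no dependents, so it just needs to finish by hour 27. Starting by 27 − 6 = hour 21 achieves that.
Signage placement has to be done before catering setup (must start by hour 21). That means finishing by hour 21, i.e. starting by 21 − 4 = hour 17.
For registration desk setup: signage placement (must start by hour 17); catering setup (must start by hour 21). The most restrictive is hour 17; with a 1-hour duration, registration desk setup must start by hour 16.
Seating layout has to be done before registration desk setup (must start by hour 16, minus 2-hour gap → hour 14). That means finishing by hour 14, i.e. starting by 14 − 1 = hour 13.
So seating layout can start as early as hour 9 and as late as hour 13, giving 13 − 9 = 4 hours of slack.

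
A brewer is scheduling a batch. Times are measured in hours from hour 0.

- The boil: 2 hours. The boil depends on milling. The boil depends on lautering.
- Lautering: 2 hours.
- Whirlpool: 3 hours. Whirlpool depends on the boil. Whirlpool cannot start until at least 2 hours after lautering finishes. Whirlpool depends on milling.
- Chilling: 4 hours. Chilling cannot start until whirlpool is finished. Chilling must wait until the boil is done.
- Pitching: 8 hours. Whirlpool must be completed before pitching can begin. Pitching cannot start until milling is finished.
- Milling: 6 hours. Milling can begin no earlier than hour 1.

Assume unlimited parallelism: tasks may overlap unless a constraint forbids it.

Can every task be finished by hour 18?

No

Lautering has no prerequisites, so it starts at hour 0 and finishes at hour 2.
Milling waits on its own release at hour 1, so it starts at hour 1 and finishes at 1 + 6 = hour 7.
For the boil: milling (finishes hour 7); lautering (finishes hour 2). Taking the maximum gives a start of hour 7, and it finishes at 7 + 2 = hour 9.
Whirlpool has to wait for the boil (finishes hour 9); lautering (finishes hour 2, plus 2-hour gap → hour 4); milling (finishes hour 7). The latest of these is hour 9, so whirlpool runs hour 9 to 9 + 3 = hour 12.
Pitching needs all of whirlpool (finishes hour 12); milling (finishes hour 7). That puts its earliest start at hour 12; it finishes at 12 + 8 = hour 20.
Chilling cannot start until whirlpool (finishes hour 12); the boil (finishes hour 9). The controlling bound is hour 12, so chilling finishes at 12 + 4 = hour 16.
The earliest everything can be done is hour 20, which is after the deadline of 18, so it is not possible.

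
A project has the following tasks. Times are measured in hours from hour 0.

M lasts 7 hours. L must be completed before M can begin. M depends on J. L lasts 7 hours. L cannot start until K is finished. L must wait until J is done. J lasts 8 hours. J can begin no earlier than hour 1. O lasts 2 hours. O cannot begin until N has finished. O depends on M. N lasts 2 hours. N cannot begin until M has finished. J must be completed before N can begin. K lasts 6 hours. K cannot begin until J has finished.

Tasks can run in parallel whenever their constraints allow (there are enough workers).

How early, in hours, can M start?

J waits on its own release at hour 1, so it starts at hour 1 and finishes at 1 + 8 = hour 9.
After J (finishes hour 9), K can start at hour 9 and finishes at hour 15.
L has to wait for K (finishes hour 15); J (finishes hour 9). The latest of these is hour 15, so L runs hour 15 to 15 + 7 = hour 22.
M waits on L (finishes hour 22); J (finishes hour 9). The latest of these is hour 22, which is the earliest M can start.

22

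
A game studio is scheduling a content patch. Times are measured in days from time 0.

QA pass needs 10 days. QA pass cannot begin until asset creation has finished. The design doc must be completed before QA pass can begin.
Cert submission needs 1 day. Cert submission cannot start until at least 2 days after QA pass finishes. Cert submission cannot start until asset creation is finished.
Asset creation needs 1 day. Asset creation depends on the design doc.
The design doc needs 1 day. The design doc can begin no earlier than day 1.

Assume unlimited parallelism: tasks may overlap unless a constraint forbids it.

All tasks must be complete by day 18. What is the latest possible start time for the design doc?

Cert submission has no dependents, so it just needs to finish by day 18. Starting by 18 − 1 = day 17 achieves that.
QA pass must finish before cert submission (must start by day 17, minus 2-day gap → day 15). With a 10-day duration, QA pass must start by 15 − 10 = day 5.
For asset creation: QA pass (must start by day 5); cert submission (must start by day 17). The most restrictive is day 5; with a 1-day duration, asset creation must start by day 4.
For the design doc: asset creation (must start by day 4); QA pass (must start by day 5). The most restrictive is day 4; with a 1-day duration, the design doc must start by day 3.

3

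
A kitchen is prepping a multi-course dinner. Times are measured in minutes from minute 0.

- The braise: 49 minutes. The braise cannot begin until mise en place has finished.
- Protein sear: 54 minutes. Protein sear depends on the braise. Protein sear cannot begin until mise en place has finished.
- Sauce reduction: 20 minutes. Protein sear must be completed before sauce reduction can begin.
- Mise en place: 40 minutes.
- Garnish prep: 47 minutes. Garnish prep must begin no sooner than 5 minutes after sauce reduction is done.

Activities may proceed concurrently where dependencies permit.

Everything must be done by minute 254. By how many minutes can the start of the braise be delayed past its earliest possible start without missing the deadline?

Mise en place has no prerequisites, so it starts at minute 0 and finishes at minute 40.
The braise waits on mise en place (finishes minute 40), so it starts at minute 40 and finishes at 40 + 49 = minute 89.

Working backward from the deadline:
Nothing follows garnish prep; the deadline of minute 254 is its only limit. It must start by 254 − 47 = minute 207.
Sauce reduction has to be done before garnish prep (must start by minute 207, minus 5-minute gap → minute 202). That means finishing by minute 202, i.e. starting by 202 − 20 = minute 182.
Protein sear feeds into sauce reduction (must start by minute 182); so protein sear must finish by minute 182 and therefore start by minute 128.
The braise feeds into protein sear (must start by minute 128); so the braise must finish by minute 128 and therefore start by minute 79.
So the braise can start as early as minute 40 and as late as minute 79, giving 79 − 40 = 39 minutes of slack.

39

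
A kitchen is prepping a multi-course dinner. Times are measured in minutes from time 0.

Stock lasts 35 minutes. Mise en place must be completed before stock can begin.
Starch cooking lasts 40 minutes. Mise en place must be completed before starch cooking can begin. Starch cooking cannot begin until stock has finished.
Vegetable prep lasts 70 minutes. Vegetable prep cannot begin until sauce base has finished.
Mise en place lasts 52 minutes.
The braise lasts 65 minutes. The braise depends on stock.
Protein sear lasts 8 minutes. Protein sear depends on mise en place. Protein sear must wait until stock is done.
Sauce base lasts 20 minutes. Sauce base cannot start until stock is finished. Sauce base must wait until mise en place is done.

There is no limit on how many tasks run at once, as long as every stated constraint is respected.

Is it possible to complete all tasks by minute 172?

Mise en place can start immediately at minute 0; it finishes at minute 52.
Stock waits on mise en place (finishes minute 52), so it starts at minute 52 and finishes at 52 + 35 = minute 87.
Starch cooking needs all of mise en place (finishes minute 52); stock (finishes minute 87). That puts its earliest start at minute 87; it finishes at 87 + 40 = minute 127.
Protein sear cannot start until mise en place (finishes minute 52); stock (finishes minute 87). The controlling bound is minute 87, so protein sear finishes at 87 + 8 = minute 95.
The braise waits on stock (finishes minute 87), so it starts at minute 87 and finishes at 87 + 65 = minute 152.
For sauce base: stock (finishes minute 87); mise en place (finishes minute 52). Taking the maximum gives a start of minute 87, and it finishes at 87 + 20 = minute 107.
After sauce base (finishes minute 107), vegetable prep can start at minute 107 and finishes at minute 177.
The earliest everything can be done is minute 177, which is after the deadline of 172, so it is not possible.

No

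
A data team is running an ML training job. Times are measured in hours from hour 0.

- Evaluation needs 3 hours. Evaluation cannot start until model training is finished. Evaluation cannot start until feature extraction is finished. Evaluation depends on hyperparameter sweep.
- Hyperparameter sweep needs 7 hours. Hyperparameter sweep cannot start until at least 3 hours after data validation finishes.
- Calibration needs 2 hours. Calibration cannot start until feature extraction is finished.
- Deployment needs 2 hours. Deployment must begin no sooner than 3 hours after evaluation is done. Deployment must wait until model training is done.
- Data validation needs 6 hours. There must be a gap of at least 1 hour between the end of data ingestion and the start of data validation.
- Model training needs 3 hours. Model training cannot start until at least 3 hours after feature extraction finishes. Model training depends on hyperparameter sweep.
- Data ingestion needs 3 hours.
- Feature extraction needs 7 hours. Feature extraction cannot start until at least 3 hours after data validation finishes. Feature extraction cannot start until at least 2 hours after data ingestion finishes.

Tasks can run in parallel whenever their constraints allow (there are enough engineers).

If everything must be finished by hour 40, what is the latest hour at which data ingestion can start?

6

Deployment has no dependents, so it just needs to finish by hour 40. Starting by 40 − 2 = hour 38 achieves that.
Evaluation feeds into deployment (must start by hour 38, minus 3-hour gap → hour 35); so evaluation must finish by hour 35 and therefore start by hour 32.
For model training: evaluation (must start by hour 32); deployment (must start by hour 38). The most restrictive is hour 32; with a 3-hour duration, model training must start by hour 29.
Calibration must finish by hour 40; it takes 2 hours, so it must start by 40 − 2 = hour 38.
Feature extraction has several dependents: model training (must start by hour 29, minus 3-hour gap → hour 26); evaluation (must start by hour 32); calibration (must start by hour 38). The earliest of those limits is hour 26, so feature extraction must start by 26 − 7 = hour 19.
For hyperparameter sweep: model training (must start by hour 29); evaluation (must start by hour 32). The most restrictive is hour 29; with a 7-hour duration, hyperparameter sweep must start by hour 22.
Data validation feeds feature extraction (must start by hour 19, minus 3-hour gap → hour 16); hyperparameter sweep (must start by hour 22, minus 3-hour gap → hour 19). Taking the minimum, data validation must finish by hour 16 and start by 16 − 6 = hour 10.
Data ingestion feeds data validation (must start by hour 10, minus 1-hour gap → hour 9); feature extraction (must start by hour 19, minus 2-hour gap → hour 17). Taking the minimum, data ingestion must finish by hour 9 and start by 9 − 3 = hour 6.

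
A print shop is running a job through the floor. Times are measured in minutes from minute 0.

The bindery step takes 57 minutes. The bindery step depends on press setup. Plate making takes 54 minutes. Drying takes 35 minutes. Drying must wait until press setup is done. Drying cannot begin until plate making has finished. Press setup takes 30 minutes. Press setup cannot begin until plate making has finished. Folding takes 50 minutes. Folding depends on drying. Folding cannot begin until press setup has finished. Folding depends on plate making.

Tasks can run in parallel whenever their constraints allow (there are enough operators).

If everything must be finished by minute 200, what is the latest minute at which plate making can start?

To finish by minute 200, folding (duration 50) must start no later than minute 150.
Drying must finish before folding (must start by minute 150). With a 35-minute duration, drying must start by 150 − 35 = minute 115.
The bindery step must finish by minute 200; it takes 57 minutes, so it must start by 200 − 57 = minute 143.
For press setup: drying (must start by minute 115); folding (must start by minute 150); the bindery step (must start by minute 143). The most restrictive is minute 115; with a 30-minute duration, press setup must start by minute 85.
Plate making has several dependents: press setup (must start by minute 85); drying (must start by minute 115); folding (must start by minute 150). The earliest of those limits is minute 85, so plate making must start by 85 − 54 = minute 31.

31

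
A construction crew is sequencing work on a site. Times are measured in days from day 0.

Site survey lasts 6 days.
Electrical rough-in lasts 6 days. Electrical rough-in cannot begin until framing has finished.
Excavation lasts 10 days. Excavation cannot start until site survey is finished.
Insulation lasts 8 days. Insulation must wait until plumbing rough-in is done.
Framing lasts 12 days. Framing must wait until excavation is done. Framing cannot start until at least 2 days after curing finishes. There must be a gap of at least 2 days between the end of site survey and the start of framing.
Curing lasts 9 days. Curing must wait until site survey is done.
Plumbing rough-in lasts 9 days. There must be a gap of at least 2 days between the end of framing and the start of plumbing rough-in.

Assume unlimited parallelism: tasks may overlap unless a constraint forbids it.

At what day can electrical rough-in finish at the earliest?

35

Site survey can start immediately at day 0; it finishes at day 6.
Curing cannot begin until site survey (finishes day 6). It runs from day 6 to 6 + 9 = day 15.
Excavation waits on site survey (finishes day 6), so it starts at day 6 and finishes at 6 + 10 = day 16.
For framing: excavation (finishes day 16); curing (finishes day 15, plus 2-day gap → day 17); site survey (finishes day 6, plus 2-day gap → day 8). Taking the maximum gives a start of day 17, and it finishes at 17 + 12 = day 29.
Electrical rough-in cannot begin until framing (finishes day 29). It runs from day 29 to 29 + 6 = day 35.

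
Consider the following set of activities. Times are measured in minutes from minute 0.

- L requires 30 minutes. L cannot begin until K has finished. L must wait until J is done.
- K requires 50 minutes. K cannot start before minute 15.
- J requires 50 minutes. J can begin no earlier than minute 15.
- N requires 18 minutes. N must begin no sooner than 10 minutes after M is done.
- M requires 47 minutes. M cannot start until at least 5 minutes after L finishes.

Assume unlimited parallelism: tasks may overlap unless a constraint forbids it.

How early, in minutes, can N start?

157

K cannot begin until its own release at minute 15. It runs from minute 15 to 15 + 50 = minute 65.
J cannot begin until its own release at minute 15. It runs from minute 15 to 15 + 50 = minute 65.
L cannot start until K (finishes minute 65); J (finishes minute 65). The controlling bound is minute 65, so L finishes at 65 + 30 = minute 95.
M cannot begin until L (finishes minute 95, plus 5-minute gap → minute 100). It runs from minute 100 to 100 + 47 = minute 147.
N waits on M (finishes minute 147, plus 10-minute gap → minute 157), so the earliest it can start is minute 157.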